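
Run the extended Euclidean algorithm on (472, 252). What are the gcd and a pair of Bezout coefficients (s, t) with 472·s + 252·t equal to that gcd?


Euclidean algorithm on (472, 252) — divide until remainder is 0:
  472 = 1 · 252 + 220
  252 = 1 · 220 + 32
  220 = 6 · 32 + 28
  32 = 1 · 28 + 4
  28 = 7 · 4 + 0
gcd(472, 252) = 4.
Track Bezout coefficients alongside the remainders: start with r₀ = 472 = a·1 + b·0 (s = 1, t = 0) and r₁ = 252 = a·0 + b·1 (s = 0, t = 1); each new remainder r_{k+1} = r_{k-1} − q_k·r_k inherits s_{k+1} = s_{k-1} − q_k·s_k, t_{k+1} = t_{k-1} − q_k·t_k, so r_k = a·s_k + b·t_k at every step:
  q = 1: r = 220, s = 1 − 1·0 = 1, t = 0 − 1·1 = -1  (check: 472·1 + 252·(-1) = 220)
  q = 1: r = 32, s = 0 − 1·1 = -1, t = 1 − 1·(-1) = 2  (check: 472·(-1) + 252·2 = 32)
  q = 6: r = 28, s = 1 − 6·(-1) = 7, t = -1 − 6·2 = -13  (check: 472·7 + 252·(-13) = 28)
  q = 1: r = 4, s = -1 − 1·7 = -8, t = 2 − 1·(-13) = 15  (check: 472·(-8) + 252·15 = 4)
The row with r = 4 (the gcd) gives the Bezout coefficients s = -8, t = 15.
Result: 472 · (-8) + 252 · (15) = 4.

gcd(472, 252) = 4; s = -8, t = 15 (check: 472·(-8) + 252·15 = 4).


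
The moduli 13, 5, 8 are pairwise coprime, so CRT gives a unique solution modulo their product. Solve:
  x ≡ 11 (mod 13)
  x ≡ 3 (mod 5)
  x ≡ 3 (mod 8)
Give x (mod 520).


Moduli 13, 5, 8 are pairwise coprime; by CRT there is a unique solution modulo M = 13 · 5 · 8 = 520.
Solve pairwise, accumulating the modulus:
  Start with x ≡ 11 (mod 13).
  Combine with x ≡ 3 (mod 5): since gcd(13, 5) = 1, we get a unique residue mod 65.
    Write x = 11 + 13·t and substitute into x ≡ 3 (mod 5): 13·t ≡ 3 − 11 = -8 (mod 5).
    Reduce coefficients mod 5: 3·t ≡ 2 (mod 5).
    The inverse of 3 mod 5 is 2 (since 3·2 = 6 = 1·5 + 1), so t ≡ 2·2 = 4 ≡ 4 (mod 5).
    Then x = 11 + 13·4 = 63, valid modulo lcm(13, 5) = 65: x ≡ 63 (mod 65).
  Combine with x ≡ 3 (mod 8): since gcd(65, 8) = 1, we get a unique residue mod 520.
    Write x = 63 + 65·t and substitute into x ≡ 3 (mod 8): 65·t ≡ 3 − 63 = -60 (mod 8).
    Reduce coefficients mod 8: 1·t ≡ 4 (mod 8).
    So t ≡ 4 (mod 8).
    Then x = 63 + 65·4 = 323, valid modulo lcm(65, 8) = 520: x ≡ 323 (mod 520).
Verify: 323 mod 13 = 11 ✓, 323 mod 5 = 3 ✓, 323 mod 8 = 3 ✓.

x ≡ 323 (mod 520).


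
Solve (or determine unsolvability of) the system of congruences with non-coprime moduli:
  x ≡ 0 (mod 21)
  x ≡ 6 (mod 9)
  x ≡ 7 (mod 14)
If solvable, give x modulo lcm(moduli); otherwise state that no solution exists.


Moduli 21, 9, 14 are not pairwise coprime, so CRT works modulo lcm(m_i) when all pairwise compatibility conditions hold.
Pairwise compatibility: gcd(m_i, m_j) must divide a_i - a_j for every pair.
Merge one congruence at a time:
  Start: x ≡ 0 (mod 21).
  Combine with x ≡ 6 (mod 9): gcd(21, 9) = 3; 6 - 0 = 6, which IS divisible by 3, so compatible.
    Write x = 0 + 21·t and substitute into x ≡ 6 (mod 9): 21·t ≡ 6 − 0 = 6 (mod 9).
    Divide the congruence (and modulus) by g = 3: 7·t ≡ 2 (mod 3).
    Reduce coefficients mod 3: 1·t ≡ 2 (mod 3).
    So t ≡ 2 (mod 3).
    Then x = 0 + 21·2 = 42, valid modulo lcm(21, 9) = 63: x ≡ 42 (mod 63).
  Combine with x ≡ 7 (mod 14): gcd(63, 14) = 7; 7 - 42 = -35, which IS divisible by 7, so compatible.
    Write x = 42 + 63·t and substitute into x ≡ 7 (mod 14): 63·t ≡ 7 − 42 = -35 (mod 14).
    Divide the congruence (and modulus) by g = 7: 9·t ≡ -5 (mod 2).
    Reduce coefficients mod 2: 1·t ≡ 1 (mod 2).
    So t ≡ 1 (mod 2).
    Then x = 42 + 63·1 = 105, valid modulo lcm(63, 14) = 126: x ≡ 105 (mod 126).
Verify: 105 mod 21 = 0, 105 mod 9 = 6, 105 mod 14 = 7.

x ≡ 105 (mod 126).


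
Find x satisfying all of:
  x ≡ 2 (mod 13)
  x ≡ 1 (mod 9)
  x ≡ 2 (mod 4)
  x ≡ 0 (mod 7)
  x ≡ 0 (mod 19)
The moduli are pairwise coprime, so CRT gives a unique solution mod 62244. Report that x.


Product of moduli M = 13 · 9 · 4 · 7 · 19 = 62244.
Merge one congruence at a time:
  Start: x ≡ 2 (mod 13).
  Combine with x ≡ 1 (mod 9); new modulus lcm = 117.
    Write x = 2 + 13·t and substitute into x ≡ 1 (mod 9): 13·t ≡ 1 − 2 = -1 (mod 9).
    Reduce coefficients mod 9: 4·t ≡ 8 (mod 9).
    The inverse of 4 mod 9 is 7 (since 4·7 = 28 = 3·9 + 1), so t ≡ 7·8 = 56 ≡ 2 (mod 9).
    Then x = 2 + 13·2 = 28, valid modulo lcm(13, 9) = 117: x ≡ 28 (mod 117).
  Combine with x ≡ 2 (mod 4); new modulus lcm = 468.
    Write x = 28 + 117·t and substitute into x ≡ 2 (mod 4): 117·t ≡ 2 − 28 = -26 (mod 4).
    Reduce coefficients mod 4: 1·t ≡ 2 (mod 4).
    So t ≡ 2 (mod 4).
    Then x = 28 + 117·2 = 262, valid modulo lcm(117, 4) = 468: x ≡ 262 (mod 468).
  Combine with x ≡ 0 (mod 7); new modulus lcm = 3276.
    Write x = 262 + 468·t and substitute into x ≡ 0 (mod 7): 468·t ≡ 0 − 262 = -262 (mod 7).
    Reduce coefficients mod 7: 6·t ≡ 4 (mod 7).
    The inverse of 6 mod 7 is 6 (since 6·6 = 36 = 5·7 + 1), so t ≡ 6·4 = 24 ≡ 3 (mod 7).
    Then x = 262 + 468·3 = 1666, valid modulo lcm(468, 7) = 3276: x ≡ 1666 (mod 3276).
  Combine with x ≡ 0 (mod 19); new modulus lcm = 62244.
    Write x = 1666 + 3276·t and substitute into x ≡ 0 (mod 19): 3276·t ≡ 0 − 1666 = -1666 (mod 19).
    Reduce coefficients mod 19: 8·t ≡ 6 (mod 19).
    The inverse of 8 mod 19 is 12 (since 8·12 = 96 = 5·19 + 1), so t ≡ 12·6 = 72 ≡ 15 (mod 19).
    Then x = 1666 + 3276·15 = 50806, valid modulo lcm(3276, 19) = 62244: x ≡ 50806 (mod 62244).
Verify against each original: 50806 mod 13 = 2, 50806 mod 9 = 1, 50806 mod 4 = 2, 50806 mod 7 = 0, 50806 mod 19 = 0.

x ≡ 50806 (mod 62244).


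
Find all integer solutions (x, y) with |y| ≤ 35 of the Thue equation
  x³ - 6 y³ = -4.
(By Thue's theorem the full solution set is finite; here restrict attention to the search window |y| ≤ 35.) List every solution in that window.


The equation is x³ - 6y³ = -4. For fixed y, x³ = 6·y³ − 4, so a solution requires the RHS to be a perfect cube.
Strategy: iterate y from -35 to 35, compute RHS = 6·y³ − 4, and check whether it is a (positive or negative) perfect cube.
Check small values of y:
  y = 0: RHS = -4 is not a perfect cube.
  y = 1: RHS = 2 is not a perfect cube.
  y = -1: RHS = -10 is not a perfect cube.
  y = 2: RHS = 44 is not a perfect cube.
  y = -2: RHS = -52 is not a perfect cube.
  y = 3: RHS = 158 is not a perfect cube.
  y = -3: RHS = -166 is not a perfect cube.
Continuing the search up to |y| = 35 finds no solutions either.
No (x, y) in the scanned range satisfies the equation.

No integer solutions with |y| ≤ 35.


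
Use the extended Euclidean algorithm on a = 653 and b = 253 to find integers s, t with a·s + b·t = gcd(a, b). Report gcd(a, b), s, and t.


Euclidean algorithm on (653, 253) — divide until remainder is 0:
  653 = 2 · 253 + 147
  253 = 1 · 147 + 106
  147 = 1 · 106 + 41
  106 = 2 · 41 + 24
  41 = 1 · 24 + 17
  24 = 1 · 17 + 7
  17 = 2 · 7 + 3
  7 = 2 · 3 + 1
  3 = 3 · 1 + 0
gcd(653, 253) = 1.
Track Bezout coefficients alongside the remainders: start with r₀ = 653 = a·1 + b·0 (s = 1, t = 0) and r₁ = 253 = a·0 + b·1 (s = 0, t = 1); each new remainder r_{k+1} = r_{k-1} − q_k·r_k inherits s_{k+1} = s_{k-1} − q_k·s_k, t_{k+1} = t_{k-1} − q_k·t_k, so r_k = a·s_k + b·t_k at every step:
  q = 2: r = 147, s = 1 − 2·0 = 1, t = 0 − 2·1 = -2  (check: 653·1 + 253·(-2) = 147)
  q = 1: r = 106, s = 0 − 1·1 = -1, t = 1 − 1·(-2) = 3  (check: 653·(-1) + 253·3 = 106)
  q = 1: r = 41, s = 1 − 1·(-1) = 2, t = -2 − 1·3 = -5  (check: 653·2 + 253·(-5) = 41)
  q = 2: r = 24, s = -1 − 2·2 = -5, t = 3 − 2·(-5) = 13  (check: 653·(-5) + 253·13 = 24)
  q = 1: r = 17, s = 2 − 1·(-5) = 7, t = -5 − 1·13 = -18  (check: 653·7 + 253·(-18) = 17)
  q = 1: r = 7, s = -5 − 1·7 = -12, t = 13 − 1·(-18) = 31  (check: 653·(-12) + 253·31 = 7)
  q = 2: r = 3, s = 7 − 2·(-12) = 31, t = -18 − 2·31 = -80  (check: 653·31 + 253·(-80) = 3)
  q = 2: r = 1, s = -12 − 2·31 = -74, t = 31 − 2·(-80) = 191  (check: 653·(-74) + 253·191 = 1)
The row with r = 1 (the gcd) gives the Bezout coefficients s = -74, t = 191.
Result: 653 · (-74) + 253 · (191) = 1.

gcd(653, 253) = 1; s = -74, t = 191 (check: 653·(-74) + 253·191 = 1).


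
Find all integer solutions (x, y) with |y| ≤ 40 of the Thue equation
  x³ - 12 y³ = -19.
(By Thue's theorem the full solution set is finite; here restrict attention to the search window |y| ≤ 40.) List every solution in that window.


The equation is x³ - 12y³ = -19. For fixed y, x³ = 12·y³ − 19, so a solution requires the RHS to be a perfect cube.
Strategy: iterate y from -40 to 40, compute RHS = 12·y³ − 19, and check whether it is a (positive or negative) perfect cube.
Check small values of y:
  y = 0: RHS = -19 is not a perfect cube.
  y = 1: RHS = -7 is not a perfect cube.
  y = -1: RHS = -31 is not a perfect cube.
  y = 2: RHS = 77 is not a perfect cube.
  y = -2: RHS = -115 is not a perfect cube.
  y = 3: RHS = 305 is not a perfect cube.
  y = -3: RHS = -343 = (-7)³ ⇒ x = -7 works.
Continuing the search up to |y| = 40 finds no further solutions beyond those listed.
Collected solutions: (-7, -3).

Solutions (with |y| ≤ 40): (-7, -3).


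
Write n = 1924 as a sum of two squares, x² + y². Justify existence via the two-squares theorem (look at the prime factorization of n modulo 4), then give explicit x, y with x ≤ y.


Step 1: Factor n = 1924 = 2^2 · 13 · 37.
Step 2: Check the mod-4 condition on each prime factor: 2 = 2 (special); 13 ≡ 1 (mod 4), exponent 1; 37 ≡ 1 (mod 4), exponent 1.
All primes ≡ 3 (mod 4) appear to even exponent (or don't appear), so by the two-squares theorem n IS expressible as a sum of two squares.
Step 3: Build a representation. Group n = k² · m with k = 2 and m = 13 · 37 = 481 (a product of primes ≡ 1 (mod 4)); a representation of m scales to one of n via (k·x)² + (k·y)² = k²(x² + y²). Each prime p ≡ 1 (mod 4) is itself a sum of two squares; find a² by testing p − a² for a perfect square:
  13: 13 − 1² = 12, 13 − 2² = 9 = 3² ⇒ 13 = 2² + 3².
  37: 37 − 1² = 36 = 6² ⇒ 37 = 1² + 6².
  Combine using the Brahmagupta–Fibonacci identity (a² + b²)(c² + d²) = (ac − bd)² + (ad + bc)² = (ac + bd)² + (ad − bc)²:
  13 · 37 = 481: from (2² + 3²)(1² + 6²), take (2·1 − 3·6, 2·6 + 3·1) = (2 − 18, 12 + 3) = (-16, 15); dropping signs (only squares matter) gives (16, 15); check 16² + 15² = 256 + 225 = 481 ✓.
  Scale by k = 2: (2·16, 2·15) = (32, 30).
Step 4: Order so x ≤ y and verify: 30² + 32² = 900 + 1024 = 1924 = n. ✓

n = 1924 = 30² + 32² (one valid representation with x ≤ y).


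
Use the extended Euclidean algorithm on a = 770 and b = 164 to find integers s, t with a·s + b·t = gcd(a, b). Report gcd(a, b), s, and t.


Euclidean algorithm on (770, 164) — divide until remainder is 0:
  770 = 4 · 164 + 114
  164 = 1 · 114 + 50
  114 = 2 · 50 + 14
  50 = 3 · 14 + 8
  14 = 1 · 8 + 6
  8 = 1 · 6 + 2
  6 = 3 · 2 + 0
gcd(770, 164) = 2.
Track Bezout coefficients alongside the remainders: start with r₀ = 770 = a·1 + b·0 (s = 1, t = 0) and r₁ = 164 = a·0 + b·1 (s = 0, t = 1); each new remainder r_{k+1} = r_{k-1} − q_k·r_k inherits s_{k+1} = s_{k-1} − q_k·s_k, t_{k+1} = t_{k-1} − q_k·t_k, so r_k = a·s_k + b·t_k at every step:
  q = 4: r = 114, s = 1 − 4·0 = 1, t = 0 − 4·1 = -4  (check: 770·1 + 164·(-4) = 114)
  q = 1: r = 50, s = 0 − 1·1 = -1, t = 1 − 1·(-4) = 5  (check: 770·(-1) + 164·5 = 50)
  q = 2: r = 14, s = 1 − 2·(-1) = 3, t = -4 − 2·5 = -14  (check: 770·3 + 164·(-14) = 14)
  q = 3: r = 8, s = -1 − 3·3 = -10, t = 5 − 3·(-14) = 47  (check: 770·(-10) + 164·47 = 8)
  q = 1: r = 6, s = 3 − 1·(-10) = 13, t = -14 − 1·47 = -61  (check: 770·13 + 164·(-61) = 6)
  q = 1: r = 2, s = -10 − 1·13 = -23, t = 47 − 1·(-61) = 108  (check: 770·(-23) + 164·108 = 2)
The row with r = 2 (the gcd) gives the Bezout coefficients s = -23, t = 108.
Result: 770 · (-23) + 164 · (108) = 2.

gcd(770, 164) = 2; s = -23, t = 108 (check: 770·(-23) + 164·108 = 2).


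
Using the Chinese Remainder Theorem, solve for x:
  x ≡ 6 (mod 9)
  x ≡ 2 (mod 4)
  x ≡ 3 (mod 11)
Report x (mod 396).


Moduli 9, 4, 11 are pairwise coprime; by CRT there is a unique solution modulo M = 9 · 4 · 11 = 396.
Solve pairwise, accumulating the modulus:
  Start with x ≡ 6 (mod 9).
  Combine with x ≡ 2 (mod 4): since gcd(9, 4) = 1, we get a unique residue mod 36.
    Write x = 6 + 9·t and substitute into x ≡ 2 (mod 4): 9·t ≡ 2 − 6 = -4 (mod 4).
    Reduce coefficients mod 4: 1·t ≡ 0 (mod 4).
    So t ≡ 0 (mod 4).
    Then x = 6 + 9·0 = 6, valid modulo lcm(9, 4) = 36: x ≡ 6 (mod 36).
  Combine with x ≡ 3 (mod 11): since gcd(36, 11) = 1, we get a unique residue mod 396.
    Write x = 6 + 36·t and substitute into x ≡ 3 (mod 11): 36·t ≡ 3 − 6 = -3 (mod 11).
    Reduce coefficients mod 11: 3·t ≡ 8 (mod 11).
    The inverse of 3 mod 11 is 4 (since 3·4 = 12 = 1·11 + 1), so t ≡ 4·8 = 32 ≡ 10 (mod 11).
    Then x = 6 + 36·10 = 366, valid modulo lcm(36, 11) = 396: x ≡ 366 (mod 396).
Verify: 366 mod 9 = 6 ✓, 366 mod 4 = 2 ✓, 366 mod 11 = 3 ✓.

x ≡ 366 (mod 396).


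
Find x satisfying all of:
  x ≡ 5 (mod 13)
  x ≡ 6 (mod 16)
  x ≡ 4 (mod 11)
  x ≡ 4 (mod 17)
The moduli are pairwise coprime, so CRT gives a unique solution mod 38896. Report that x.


Product of moduli M = 13 · 16 · 11 · 17 = 38896.
Merge one congruence at a time:
  Start: x ≡ 5 (mod 13).
  Combine with x ≡ 6 (mod 16); new modulus lcm = 208.
    Write x = 5 + 13·t and substitute into x ≡ 6 (mod 16): 13·t ≡ 6 − 5 = 1 (mod 16).
    The inverse of 13 mod 16 is 5 (since 13·5 = 65 = 4·16 + 1), so t ≡ 5·1 = 5 ≡ 5 (mod 16).
    Then x = 5 + 13·5 = 70, valid modulo lcm(13, 16) = 208: x ≡ 70 (mod 208).
  Combine with x ≡ 4 (mod 11); new modulus lcm = 2288.
    Write x = 70 + 208·t and substitute into x ≡ 4 (mod 11): 208·t ≡ 4 − 70 = -66 (mod 11).
    Reduce coefficients mod 11: 10·t ≡ 0 (mod 11).
    The inverse of 10 mod 11 is 10 (since 10·10 = 100 = 9·11 + 1), so t ≡ 10·0 = 0 ≡ 0 (mod 11).
    Then x = 70 + 208·0 = 70, valid modulo lcm(208, 11) = 2288: x ≡ 70 (mod 2288).
  Combine with x ≡ 4 (mod 17); new modulus lcm = 38896.
    Write x = 70 + 2288·t and substitute into x ≡ 4 (mod 17): 2288·t ≡ 4 − 70 = -66 (mod 17).
    Reduce coefficients mod 17: 10·t ≡ 2 (mod 17).
    The inverse of 10 mod 17 is 12 (since 10·12 = 120 = 7·17 + 1), so t ≡ 12·2 = 24 ≡ 7 (mod 17).
    Then x = 70 + 2288·7 = 16086, valid modulo lcm(2288, 17) = 38896: x ≡ 16086 (mod 38896).
Verify against each original: 16086 mod 13 = 5, 16086 mod 16 = 6, 16086 mod 11 = 4, 16086 mod 17 = 4.

x ≡ 16086 (mod 38896).


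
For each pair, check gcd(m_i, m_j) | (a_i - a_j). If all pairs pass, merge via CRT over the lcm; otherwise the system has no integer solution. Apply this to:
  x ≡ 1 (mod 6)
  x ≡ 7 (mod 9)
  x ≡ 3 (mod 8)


Moduli 6, 9, 8 are not pairwise coprime, so CRT works modulo lcm(m_i) when all pairwise compatibility conditions hold.
Pairwise compatibility: gcd(m_i, m_j) must divide a_i - a_j for every pair.
Merge one congruence at a time:
  Start: x ≡ 1 (mod 6).
  Combine with x ≡ 7 (mod 9): gcd(6, 9) = 3; 7 - 1 = 6, which IS divisible by 3, so compatible.
    Write x = 1 + 6·t and substitute into x ≡ 7 (mod 9): 6·t ≡ 7 − 1 = 6 (mod 9).
    Divide the congruence (and modulus) by g = 3: 2·t ≡ 2 (mod 3).
    The inverse of 2 mod 3 is 2 (since 2·2 = 4 = 1·3 + 1), so t ≡ 2·2 = 4 ≡ 1 (mod 3).
    Then x = 1 + 6·1 = 7, valid modulo lcm(6, 9) = 18: x ≡ 7 (mod 18).
  Combine with x ≡ 3 (mod 8): gcd(18, 8) = 2; 3 - 7 = -4, which IS divisible by 2, so compatible.
    Write x = 7 + 18·t and substitute into x ≡ 3 (mod 8): 18·t ≡ 3 − 7 = -4 (mod 8).
    Divide the congruence (and modulus) by g = 2: 9·t ≡ -2 (mod 4).
    Reduce coefficients mod 4: 1·t ≡ 2 (mod 4).
    So t ≡ 2 (mod 4).
    Then x = 7 + 18·2 = 43, valid modulo lcm(18, 8) = 72: x ≡ 43 (mod 72).
Verify: 43 mod 6 = 1, 43 mod 9 = 7, 43 mod 8 = 3.

x ≡ 43 (mod 72).


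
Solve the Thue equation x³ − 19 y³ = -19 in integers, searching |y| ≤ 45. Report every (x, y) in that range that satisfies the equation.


The equation is x³ - 19y³ = -19. For fixed y, x³ = 19·y³ − 19, so a solution requires the RHS to be a perfect cube.
Strategy: iterate y from -45 to 45, compute RHS = 19·y³ − 19, and check whether it is a (positive or negative) perfect cube.
Check small values of y:
  y = 0: RHS = -19 is not a perfect cube.
  y = 1: RHS = 0 = (0)³ ⇒ x = 0 works.
  y = -1: RHS = -38 is not a perfect cube.
  y = 2: RHS = 133 is not a perfect cube.
  y = -2: RHS = -171 is not a perfect cube.
  y = 3: RHS = 494 is not a perfect cube.
  y = -3: RHS = -532 is not a perfect cube.
Continuing the search up to |y| = 45 finds no further solutions beyond those listed.
Collected solutions: (0, 1).

Solutions (with |y| ≤ 45): (0, 1).


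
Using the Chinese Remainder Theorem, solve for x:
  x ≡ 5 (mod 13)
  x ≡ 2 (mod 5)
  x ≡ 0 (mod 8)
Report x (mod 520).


Moduli 13, 5, 8 are pairwise coprime; by CRT there is a unique solution modulo M = 13 · 5 · 8 = 520.
Solve pairwise, accumulating the modulus:
  Start with x ≡ 5 (mod 13).
  Combine with x ≡ 2 (mod 5): since gcd(13, 5) = 1, we get a unique residue mod 65.
    Write x = 5 + 13·t and substitute into x ≡ 2 (mod 5): 13·t ≡ 2 − 5 = -3 (mod 5).
    Reduce coefficients mod 5: 3·t ≡ 2 (mod 5).
    The inverse of 3 mod 5 is 2 (since 3·2 = 6 = 1·5 + 1), so t ≡ 2·2 = 4 ≡ 4 (mod 5).
    Then x = 5 + 13·4 = 57, valid modulo lcm(13, 5) = 65: x ≡ 57 (mod 65).
  Combine with x ≡ 0 (mod 8): since gcd(65, 8) = 1, we get a unique residue mod 520.
    Write x = 57 + 65·t and substitute into x ≡ 0 (mod 8): 65·t ≡ 0 − 57 = -57 (mod 8).
    Reduce coefficients mod 8: 1·t ≡ 7 (mod 8).
    So t ≡ 7 (mod 8).
    Then x = 57 + 65·7 = 512, valid modulo lcm(65, 8) = 520: x ≡ 512 (mod 520).
Verify: 512 mod 13 = 5 ✓, 512 mod 5 = 2 ✓, 512 mod 8 = 0 ✓.

x ≡ 512 (mod 520).


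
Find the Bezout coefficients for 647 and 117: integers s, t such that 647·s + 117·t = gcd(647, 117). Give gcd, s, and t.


Euclidean algorithm on (647, 117) — divide until remainder is 0:
  647 = 5 · 117 + 62
  117 = 1 · 62 + 55
  62 = 1 · 55 + 7
  55 = 7 · 7 + 6
  7 = 1 · 6 + 1
  6 = 6 · 1 + 0
gcd(647, 117) = 1.
Track Bezout coefficients alongside the remainders: start with r₀ = 647 = a·1 + b·0 (s = 1, t = 0) and r₁ = 117 = a·0 + b·1 (s = 0, t = 1); each new remainder r_{k+1} = r_{k-1} − q_k·r_k inherits s_{k+1} = s_{k-1} − q_k·s_k, t_{k+1} = t_{k-1} − q_k·t_k, so r_k = a·s_k + b·t_k at every step:
  q = 5: r = 62, s = 1 − 5·0 = 1, t = 0 − 5·1 = -5  (check: 647·1 + 117·(-5) = 62)
  q = 1: r = 55, s = 0 − 1·1 = -1, t = 1 − 1·(-5) = 6  (check: 647·(-1) + 117·6 = 55)
  q = 1: r = 7, s = 1 − 1·(-1) = 2, t = -5 − 1·6 = -11  (check: 647·2 + 117·(-11) = 7)
  q = 7: r = 6, s = -1 − 7·2 = -15, t = 6 − 7·(-11) = 83  (check: 647·(-15) + 117·83 = 6)
  q = 1: r = 1, s = 2 − 1·(-15) = 17, t = -11 − 1·83 = -94  (check: 647·17 + 117·(-94) = 1)
The row with r = 1 (the gcd) gives the Bezout coefficients s = 17, t = -94.
Result: 647 · (17) + 117 · (-94) = 1.

gcd(647, 117) = 1; s = 17, t = -94 (check: 647·17 + 117·(-94) = 1).


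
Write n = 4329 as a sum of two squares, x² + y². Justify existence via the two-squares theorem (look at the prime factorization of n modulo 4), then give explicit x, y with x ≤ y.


Step 1: Factor n = 4329 = 3^2 · 13 · 37.
Step 2: Check the mod-4 condition on each prime factor: 3 ≡ 3 (mod 4), exponent 2 (must be even); 13 ≡ 1 (mod 4), exponent 1; 37 ≡ 1 (mod 4), exponent 1.
All primes ≡ 3 (mod 4) appear to even exponent (or don't appear), so by the two-squares theorem n IS expressible as a sum of two squares.
Step 3: Build a representation. Group n = k² · m with k = 3 and m = 13 · 37 = 481 (a product of primes ≡ 1 (mod 4)); a representation of m scales to one of n via (k·x)² + (k·y)² = k²(x² + y²). Each prime p ≡ 1 (mod 4) is itself a sum of two squares; find a² by testing p − a² for a perfect square:
  13: 13 − 1² = 12, 13 − 2² = 9 = 3² ⇒ 13 = 2² + 3².
  37: 37 − 1² = 36 = 6² ⇒ 37 = 1² + 6².
  Combine using the Brahmagupta–Fibonacci identity (a² + b²)(c² + d²) = (ac − bd)² + (ad + bc)² = (ac + bd)² + (ad − bc)²:
  13 · 37 = 481: from (2² + 3²)(1² + 6²), take (2·1 − 3·6, 2·6 + 3·1) = (2 − 18, 12 + 3) = (-16, 15); dropping signs (only squares matter) gives (16, 15); check 16² + 15² = 256 + 225 = 481 ✓.
  Scale by k = 3: (3·16, 3·15) = (48, 45).
Step 4: Order so x ≤ y and verify: 45² + 48² = 2025 + 2304 = 4329 = n. ✓

n = 4329 = 45² + 48² (one valid representation with x ≤ y).


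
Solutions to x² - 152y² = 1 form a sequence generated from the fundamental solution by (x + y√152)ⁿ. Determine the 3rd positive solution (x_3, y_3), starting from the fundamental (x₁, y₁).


Step 1: Find the fundamental solution (x₁, y₁) of x² - 152y² = 1.
  Expand √152 as a continued fraction. a₀ = ⌊√152⌋ = 12; iterate m_{k+1} = d_k·a_k − m_k, d_{k+1} = (152 − m_{k+1}²)/d_k, a_{k+1} = ⌊(a₀ + m_{k+1})/d_{k+1}⌋ (starting m₀ = 0, d₀ = 1), with convergents p_k = a_k·p_{k-1} + p_{k-2}, q_k = a_k·q_{k-1} + q_{k-2} (p₋₁ = 1, q₋₁ = 0):
  k = 0: a₀ = 12; p₀/q₀ = 12/1; p₀² − 152·q₀² = 144 − 152 = -8.
  k = 1: m = 12, d = 8, a = ⌊(12 + 12)/8⌋ = 3; p/q = (3·12 + 1)/(3·1 + 0) = 37/3; p² − 152·q² = 1369 − 1368 = 1.
  The first convergent with p² − 152·q² = 1 gives the fundamental solution (x₁, y₁) = (37, 3).
Step 2: Apply the recurrence (x_{n+1}, y_{n+1}) = (x₁x_n + 152y₁y_n, x₁y_n + y₁x_n) repeatedly.
  From (x_1, y_1) = (37, 3): x_2 = 37·37 + 152·3·3 = 2737; y_2 = 37·3 + 3·37 = 222.
  From (x_2, y_2) = (2737, 222): x_3 = 37·2737 + 152·3·222 = 202501; y_3 = 37·222 + 3·2737 = 16425.
Step 3: Verify x_3² - 152·y_3² = 41006655001 - 41006655000 = 1 (should be 1). ✓

(x_1, y_1) = (37, 3); (x_3, y_3) = (202501, 16425).


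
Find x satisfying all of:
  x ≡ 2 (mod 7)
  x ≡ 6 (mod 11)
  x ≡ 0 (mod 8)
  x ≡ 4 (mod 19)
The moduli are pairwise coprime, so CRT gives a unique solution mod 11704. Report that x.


Product of moduli M = 7 · 11 · 8 · 19 = 11704.
Merge one congruence at a time:
  Start: x ≡ 2 (mod 7).
  Combine with x ≡ 6 (mod 11); new modulus lcm = 77.
    Write x = 2 + 7·t and substitute into x ≡ 6 (mod 11): 7·t ≡ 6 − 2 = 4 (mod 11).
    The inverse of 7 mod 11 is 8 (since 7·8 = 56 = 5·11 + 1), so t ≡ 8·4 = 32 ≡ 10 (mod 11).
    Then x = 2 + 7·10 = 72, valid modulo lcm(7, 11) = 77: x ≡ 72 (mod 77).
  Combine with x ≡ 0 (mod 8); new modulus lcm = 616.
    Write x = 72 + 77·t and substitute into x ≡ 0 (mod 8): 77·t ≡ 0 − 72 = -72 (mod 8).
    Reduce coefficients mod 8: 5·t ≡ 0 (mod 8).
    The inverse of 5 mod 8 is 5 (since 5·5 = 25 = 3·8 + 1), so t ≡ 5·0 = 0 ≡ 0 (mod 8).
    Then x = 72 + 77·0 = 72, valid modulo lcm(77, 8) = 616: x ≡ 72 (mod 616).
  Combine with x ≡ 4 (mod 19); new modulus lcm = 11704.
    Write x = 72 + 616·t and substitute into x ≡ 4 (mod 19): 616·t ≡ 4 − 72 = -68 (mod 19).
    Reduce coefficients mod 19: 8·t ≡ 8 (mod 19).
    The inverse of 8 mod 19 is 12 (since 8·12 = 96 = 5·19 + 1), so t ≡ 12·8 = 96 ≡ 1 (mod 19).
    Then x = 72 + 616·1 = 688, valid modulo lcm(616, 19) = 11704: x ≡ 688 (mod 11704).
Verify against each original: 688 mod 7 = 2, 688 mod 11 = 6, 688 mod 8 = 0, 688 mod 19 = 4.

x ≡ 688 (mod 11704).


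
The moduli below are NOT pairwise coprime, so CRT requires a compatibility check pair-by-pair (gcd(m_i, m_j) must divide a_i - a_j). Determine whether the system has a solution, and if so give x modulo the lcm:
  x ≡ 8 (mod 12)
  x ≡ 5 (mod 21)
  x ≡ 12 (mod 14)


Moduli 12, 21, 14 are not pairwise coprime, so CRT works modulo lcm(m_i) when all pairwise compatibility conditions hold.
Pairwise compatibility: gcd(m_i, m_j) must divide a_i - a_j for every pair.
Merge one congruence at a time:
  Start: x ≡ 8 (mod 12).
  Combine with x ≡ 5 (mod 21): gcd(12, 21) = 3; 5 - 8 = -3, which IS divisible by 3, so compatible.
    Write x = 8 + 12·t and substitute into x ≡ 5 (mod 21): 12·t ≡ 5 − 8 = -3 (mod 21).
    Divide the congruence (and modulus) by g = 3: 4·t ≡ -1 (mod 7).
    Reduce coefficients mod 7: 4·t ≡ 6 (mod 7).
    The inverse of 4 mod 7 is 2 (since 4·2 = 8 = 1·7 + 1), so t ≡ 2·6 = 12 ≡ 5 (mod 7).
    Then x = 8 + 12·5 = 68, valid modulo lcm(12, 21) = 84: x ≡ 68 (mod 84).
  Combine with x ≡ 12 (mod 14): gcd(84, 14) = 14; 12 - 68 = -56, which IS divisible by 14, so compatible.
    Write x = 68 + 84·t and substitute into x ≡ 12 (mod 14): 84·t ≡ 12 − 68 = -56 (mod 14).
    Divide the congruence (and modulus) by g = 14: 6·t ≡ -4 (mod 1).
    Modulo 1 every t works; take t = 0.
    Then x = 68 + 84·0 = 68, valid modulo lcm(84, 14) = 84: x ≡ 68 (mod 84).
Verify: 68 mod 12 = 8, 68 mod 21 = 5, 68 mod 14 = 12.

x ≡ 68 (mod 84).


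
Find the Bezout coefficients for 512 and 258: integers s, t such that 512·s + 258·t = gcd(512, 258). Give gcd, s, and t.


Euclidean algorithm on (512, 258) — divide until remainder is 0:
  512 = 1 · 258 + 254
  258 = 1 · 254 + 4
  254 = 63 · 4 + 2
  4 = 2 · 2 + 0
gcd(512, 258) = 2.
Track Bezout coefficients alongside the remainders: start with r₀ = 512 = a·1 + b·0 (s = 1, t = 0) and r₁ = 258 = a·0 + b·1 (s = 0, t = 1); each new remainder r_{k+1} = r_{k-1} − q_k·r_k inherits s_{k+1} = s_{k-1} − q_k·s_k, t_{k+1} = t_{k-1} − q_k·t_k, so r_k = a·s_k + b·t_k at every step:
  q = 1: r = 254, s = 1 − 1·0 = 1, t = 0 − 1·1 = -1  (check: 512·1 + 258·(-1) = 254)
  q = 1: r = 4, s = 0 − 1·1 = -1, t = 1 − 1·(-1) = 2  (check: 512·(-1) + 258·2 = 4)
  q = 63: r = 2, s = 1 − 63·(-1) = 64, t = -1 − 63·2 = -127  (check: 512·64 + 258·(-127) = 2)
The row with r = 2 (the gcd) gives the Bezout coefficients s = 64, t = -127.
Result: 512 · (64) + 258 · (-127) = 2.

gcd(512, 258) = 2; s = 64, t = -127 (check: 512·64 + 258·(-127) = 2).


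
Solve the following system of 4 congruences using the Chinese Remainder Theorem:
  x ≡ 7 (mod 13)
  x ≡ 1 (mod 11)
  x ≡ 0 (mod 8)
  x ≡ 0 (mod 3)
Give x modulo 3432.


Product of moduli M = 13 · 11 · 8 · 3 = 3432.
Merge one congruence at a time:
  Start: x ≡ 7 (mod 13).
  Combine with x ≡ 1 (mod 11); new modulus lcm = 143.
    Write x = 7 + 13·t and substitute into x ≡ 1 (mod 11): 13·t ≡ 1 − 7 = -6 (mod 11).
    Reduce coefficients mod 11: 2·t ≡ 5 (mod 11).
    The inverse of 2 mod 11 is 6 (since 2·6 = 12 = 1·11 + 1), so t ≡ 6·5 = 30 ≡ 8 (mod 11).
    Then x = 7 + 13·8 = 111, valid modulo lcm(13, 11) = 143: x ≡ 111 (mod 143).
  Combine with x ≡ 0 (mod 8); new modulus lcm = 1144.
    Write x = 111 + 143·t and substitute into x ≡ 0 (mod 8): 143·t ≡ 0 − 111 = -111 (mod 8).
    Reduce coefficients mod 8: 7·t ≡ 1 (mod 8).
    The inverse of 7 mod 8 is 7 (since 7·7 = 49 = 6·8 + 1), so t ≡ 7·1 = 7 ≡ 7 (mod 8).
    Then x = 111 + 143·7 = 1112, valid modulo lcm(143, 8) = 1144: x ≡ 1112 (mod 1144).
  Combine with x ≡ 0 (mod 3); new modulus lcm = 3432.
    Write x = 1112 + 1144·t and substitute into x ≡ 0 (mod 3): 1144·t ≡ 0 − 1112 = -1112 (mod 3).
    Reduce coefficients mod 3: 1·t ≡ 1 (mod 3).
    So t ≡ 1 (mod 3).
    Then x = 1112 + 1144·1 = 2256, valid modulo lcm(1144, 3) = 3432: x ≡ 2256 (mod 3432).
Verify against each original: 2256 mod 13 = 7, 2256 mod 11 = 1, 2256 mod 8 = 0, 2256 mod 3 = 0.

x ≡ 2256 (mod 3432).


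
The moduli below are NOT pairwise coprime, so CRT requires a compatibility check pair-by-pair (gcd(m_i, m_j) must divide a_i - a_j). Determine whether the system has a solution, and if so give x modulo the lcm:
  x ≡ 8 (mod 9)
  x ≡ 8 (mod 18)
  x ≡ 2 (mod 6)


Moduli 9, 18, 6 are not pairwise coprime, so CRT works modulo lcm(m_i) when all pairwise compatibility conditions hold.
Pairwise compatibility: gcd(m_i, m_j) must divide a_i - a_j for every pair.
Merge one congruence at a time:
  Start: x ≡ 8 (mod 9).
  Combine with x ≡ 8 (mod 18): gcd(9, 18) = 9; 8 - 8 = 0, which IS divisible by 9, so compatible.
    Write x = 8 + 9·t and substitute into x ≡ 8 (mod 18): 9·t ≡ 8 − 8 = 0 (mod 18).
    Divide the congruence (and modulus) by g = 9: 1·t ≡ 0 (mod 2).
    So t ≡ 0 (mod 2).
    Then x = 8 + 9·0 = 8, valid modulo lcm(9, 18) = 18: x ≡ 8 (mod 18).
  Combine with x ≡ 2 (mod 6): gcd(18, 6) = 6; 2 - 8 = -6, which IS divisible by 6, so compatible.
    Write x = 8 + 18·t and substitute into x ≡ 2 (mod 6): 18·t ≡ 2 − 8 = -6 (mod 6).
    Divide the congruence (and modulus) by g = 6: 3·t ≡ -1 (mod 1).
    Modulo 1 every t works; take t = 0.
    Then x = 8 + 18·0 = 8, valid modulo lcm(18, 6) = 18: x ≡ 8 (mod 18).
Verify: 8 mod 9 = 8, 8 mod 18 = 8, 8 mod 6 = 2.

x ≡ 8 (mod 18).


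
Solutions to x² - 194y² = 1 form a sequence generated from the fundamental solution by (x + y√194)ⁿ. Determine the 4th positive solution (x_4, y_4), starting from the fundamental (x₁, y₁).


Step 1: Find the fundamental solution (x₁, y₁) of x² - 194y² = 1.
  Expand √194 as a continued fraction. a₀ = ⌊√194⌋ = 13; iterate m_{k+1} = d_k·a_k − m_k, d_{k+1} = (194 − m_{k+1}²)/d_k, a_{k+1} = ⌊(a₀ + m_{k+1})/d_{k+1}⌋ (starting m₀ = 0, d₀ = 1), with convergents p_k = a_k·p_{k-1} + p_{k-2}, q_k = a_k·q_{k-1} + q_{k-2} (p₋₁ = 1, q₋₁ = 0):
  k = 0: a₀ = 13; p₀/q₀ = 13/1; p₀² − 194·q₀² = 169 − 194 = -25.
  k = 1: m = 13, d = 25, a = ⌊(13 + 13)/25⌋ = 1; p/q = (1·13 + 1)/(1·1 + 0) = 14/1; p² − 194·q² = 196 − 194 = 2.
  k = 2: m = 12, d = 2, a = ⌊(13 + 12)/2⌋ = 12; p/q = (12·14 + 13)/(12·1 + 1) = 181/13; p² − 194·q² = 32761 − 32786 = -25.
  k = 3: m = 12, d = 25, a = ⌊(13 + 12)/25⌋ = 1; p/q = (1·181 + 14)/(1·13 + 1) = 195/14; p² − 194·q² = 38025 − 38024 = 1.
  The first convergent with p² − 194·q² = 1 gives the fundamental solution (x₁, y₁) = (195, 14).
Step 2: Apply the recurrence (x_{n+1}, y_{n+1}) = (x₁x_n + 194y₁y_n, x₁y_n + y₁x_n) repeatedly.
  From (x_1, y_1) = (195, 14): x_2 = 195·195 + 194·14·14 = 76049; y_2 = 195·14 + 14·195 = 5460.
  From (x_2, y_2) = (76049, 5460): x_3 = 195·76049 + 194·14·5460 = 29658915; y_3 = 195·5460 + 14·76049 = 2129386.
  From (x_3, y_3) = (29658915, 2129386): x_4 = 195·29658915 + 194·14·2129386 = 11566900801; y_4 = 195·2129386 + 14·29658915 = 830455080.
Step 3: Verify x_4² - 194·y_4² = 133793194140174441601 - 133793194140174441600 = 1 (should be 1). ✓

(x_1, y_1) = (195, 14); (x_4, y_4) = (11566900801, 830455080).


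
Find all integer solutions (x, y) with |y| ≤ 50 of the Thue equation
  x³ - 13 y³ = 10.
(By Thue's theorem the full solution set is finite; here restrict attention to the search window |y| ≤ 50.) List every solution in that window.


The equation is x³ - 13y³ = 10. For fixed y, x³ = 13·y³ + 10, so a solution requires the RHS to be a perfect cube.
Strategy: iterate y from -50 to 50, compute RHS = 13·y³ + 10, and check whether it is a (positive or negative) perfect cube.
Check small values of y:
  y = 0: RHS = 10 is not a perfect cube.
  y = 1: RHS = 23 is not a perfect cube.
  y = -1: RHS = -3 is not a perfect cube.
  y = 2: RHS = 114 is not a perfect cube.
  y = -2: RHS = -94 is not a perfect cube.
  y = 3: RHS = 361 is not a perfect cube.
  y = -3: RHS = -341 is not a perfect cube.
Continuing the search up to |y| = 50 finds no solutions either.
No (x, y) in the scanned range satisfies the equation.

No integer solutions with |y| ≤ 50.


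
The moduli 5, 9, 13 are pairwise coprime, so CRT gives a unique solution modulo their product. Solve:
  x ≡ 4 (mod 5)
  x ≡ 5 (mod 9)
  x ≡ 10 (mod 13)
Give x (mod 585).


Moduli 5, 9, 13 are pairwise coprime; by CRT there is a unique solution modulo M = 5 · 9 · 13 = 585.
Solve pairwise, accumulating the modulus:
  Start with x ≡ 4 (mod 5).
  Combine with x ≡ 5 (mod 9): since gcd(5, 9) = 1, we get a unique residue mod 45.
    Write x = 4 + 5·t and substitute into x ≡ 5 (mod 9): 5·t ≡ 5 − 4 = 1 (mod 9).
    The inverse of 5 mod 9 is 2 (since 5·2 = 10 = 1·9 + 1), so t ≡ 2·1 = 2 ≡ 2 (mod 9).
    Then x = 4 + 5·2 = 14, valid modulo lcm(5, 9) = 45: x ≡ 14 (mod 45).
  Combine with x ≡ 10 (mod 13): since gcd(45, 13) = 1, we get a unique residue mod 585.
    Write x = 14 + 45·t and substitute into x ≡ 10 (mod 13): 45·t ≡ 10 − 14 = -4 (mod 13).
    Reduce coefficients mod 13: 6·t ≡ 9 (mod 13).
    The inverse of 6 mod 13 is 11 (since 6·11 = 66 = 5·13 + 1), so t ≡ 11·9 = 99 ≡ 8 (mod 13).
    Then x = 14 + 45·8 = 374, valid modulo lcm(45, 13) = 585: x ≡ 374 (mod 585).
Verify: 374 mod 5 = 4 ✓, 374 mod 9 = 5 ✓, 374 mod 13 = 10 ✓.

x ≡ 374 (mod 585).


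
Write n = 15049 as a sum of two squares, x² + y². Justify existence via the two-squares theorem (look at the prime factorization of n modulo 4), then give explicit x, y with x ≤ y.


Step 1: Factor n = 15049 = 101 · 149.
Step 2: Check the mod-4 condition on each prime factor: 101 ≡ 1 (mod 4), exponent 1; 149 ≡ 1 (mod 4), exponent 1.
All primes ≡ 3 (mod 4) appear to even exponent (or don't appear), so by the two-squares theorem n IS expressible as a sum of two squares.
Step 3: Build a representation. Here n = 101 · 149 is a product of primes ≡ 1 (mod 4). Each prime p ≡ 1 (mod 4) is itself a sum of two squares; find a² by testing p − a² for a perfect square:
  101: 101 − 1² = 100 = 10² ⇒ 101 = 1² + 10².
  149: 149 − 1² = 148, 149 − 2² = 145, 149 − 3² = 140, 149 − 4² = 133, 149 − 5² = 124, 149 − 6² = 113, 149 − 7² = 100 = 10² ⇒ 149 = 7² + 10².
  Combine using the Brahmagupta–Fibonacci identity (a² + b²)(c² + d²) = (ac − bd)² + (ad + bc)² = (ac + bd)² + (ad − bc)²:
  101 · 149 = 15049: from (1² + 10²)(7² + 10²), take (1·7 − 10·10, 1·10 + 10·7) = (7 − 100, 10 + 70) = (-93, 80); dropping signs (only squares matter) gives (93, 80); check 93² + 80² = 8649 + 6400 = 15049 ✓.
Step 4: Order so x ≤ y and verify: 80² + 93² = 6400 + 8649 = 15049 = n. ✓

n = 15049 = 80² + 93² (one valid representation with x ≤ y).


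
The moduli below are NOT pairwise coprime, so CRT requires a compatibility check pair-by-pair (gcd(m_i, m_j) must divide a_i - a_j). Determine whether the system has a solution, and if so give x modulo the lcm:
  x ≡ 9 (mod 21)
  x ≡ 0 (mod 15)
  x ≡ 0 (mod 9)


Moduli 21, 15, 9 are not pairwise coprime, so CRT works modulo lcm(m_i) when all pairwise compatibility conditions hold.
Pairwise compatibility: gcd(m_i, m_j) must divide a_i - a_j for every pair.
Merge one congruence at a time:
  Start: x ≡ 9 (mod 21).
  Combine with x ≡ 0 (mod 15): gcd(21, 15) = 3; 0 - 9 = -9, which IS divisible by 3, so compatible.
    Write x = 9 + 21·t and substitute into x ≡ 0 (mod 15): 21·t ≡ 0 − 9 = -9 (mod 15).
    Divide the congruence (and modulus) by g = 3: 7·t ≡ -3 (mod 5).
    Reduce coefficients mod 5: 2·t ≡ 2 (mod 5).
    The inverse of 2 mod 5 is 3 (since 2·3 = 6 = 1·5 + 1), so t ≡ 3·2 = 6 ≡ 1 (mod 5).
    Then x = 9 + 21·1 = 30, valid modulo lcm(21, 15) = 105: x ≡ 30 (mod 105).
  Combine with x ≡ 0 (mod 9): gcd(105, 9) = 3; 0 - 30 = -30, which IS divisible by 3, so compatible.
    Write x = 30 + 105·t and substitute into x ≡ 0 (mod 9): 105·t ≡ 0 − 30 = -30 (mod 9).
    Divide the congruence (and modulus) by g = 3: 35·t ≡ -10 (mod 3).
    Reduce coefficients mod 3: 2·t ≡ 2 (mod 3).
    The inverse of 2 mod 3 is 2 (since 2·2 = 4 = 1·3 + 1), so t ≡ 2·2 = 4 ≡ 1 (mod 3).
    Then x = 30 + 105·1 = 135, valid modulo lcm(105, 9) = 315: x ≡ 135 (mod 315).
Verify: 135 mod 21 = 9, 135 mod 15 = 0, 135 mod 9 = 0.

x ≡ 135 (mod 315).


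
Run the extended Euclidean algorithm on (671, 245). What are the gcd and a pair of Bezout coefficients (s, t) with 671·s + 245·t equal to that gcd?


Euclidean algorithm on (671, 245) — divide until remainder is 0:
  671 = 2 · 245 + 181
  245 = 1 · 181 + 64
  181 = 2 · 64 + 53
  64 = 1 · 53 + 11
  53 = 4 · 11 + 9
  11 = 1 · 9 + 2
  9 = 4 · 2 + 1
  2 = 2 · 1 + 0
gcd(671, 245) = 1.
Track Bezout coefficients alongside the remainders: start with r₀ = 671 = a·1 + b·0 (s = 1, t = 0) and r₁ = 245 = a·0 + b·1 (s = 0, t = 1); each new remainder r_{k+1} = r_{k-1} − q_k·r_k inherits s_{k+1} = s_{k-1} − q_k·s_k, t_{k+1} = t_{k-1} − q_k·t_k, so r_k = a·s_k + b·t_k at every step:
  q = 2: r = 181, s = 1 − 2·0 = 1, t = 0 − 2·1 = -2  (check: 671·1 + 245·(-2) = 181)
  q = 1: r = 64, s = 0 − 1·1 = -1, t = 1 − 1·(-2) = 3  (check: 671·(-1) + 245·3 = 64)
  q = 2: r = 53, s = 1 − 2·(-1) = 3, t = -2 − 2·3 = -8  (check: 671·3 + 245·(-8) = 53)
  q = 1: r = 11, s = -1 − 1·3 = -4, t = 3 − 1·(-8) = 11  (check: 671·(-4) + 245·11 = 11)
  q = 4: r = 9, s = 3 − 4·(-4) = 19, t = -8 − 4·11 = -52  (check: 671·19 + 245·(-52) = 9)
  q = 1: r = 2, s = -4 − 1·19 = -23, t = 11 − 1·(-52) = 63  (check: 671·(-23) + 245·63 = 2)
  q = 4: r = 1, s = 19 − 4·(-23) = 111, t = -52 − 4·63 = -304  (check: 671·111 + 245·(-304) = 1)
The row with r = 1 (the gcd) gives the Bezout coefficients s = 111, t = -304.
Result: 671 · (111) + 245 · (-304) = 1.

gcd(671, 245) = 1; s = 111, t = -304 (check: 671·111 + 245·(-304) = 1).


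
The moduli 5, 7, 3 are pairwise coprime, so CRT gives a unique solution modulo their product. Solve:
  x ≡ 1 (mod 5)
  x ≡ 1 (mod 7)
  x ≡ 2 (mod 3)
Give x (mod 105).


Moduli 5, 7, 3 are pairwise coprime; by CRT there is a unique solution modulo M = 5 · 7 · 3 = 105.
Solve pairwise, accumulating the modulus:
  Start with x ≡ 1 (mod 5).
  Combine with x ≡ 1 (mod 7): since gcd(5, 7) = 1, we get a unique residue mod 35.
    Write x = 1 + 5·t and substitute into x ≡ 1 (mod 7): 5·t ≡ 1 − 1 = 0 (mod 7).
    The inverse of 5 mod 7 is 3 (since 5·3 = 15 = 2·7 + 1), so t ≡ 3·0 = 0 ≡ 0 (mod 7).
    Then x = 1 + 5·0 = 1, valid modulo lcm(5, 7) = 35: x ≡ 1 (mod 35).
  Combine with x ≡ 2 (mod 3): since gcd(35, 3) = 1, we get a unique residue mod 105.
    Write x = 1 + 35·t and substitute into x ≡ 2 (mod 3): 35·t ≡ 2 − 1 = 1 (mod 3).
    Reduce coefficients mod 3: 2·t ≡ 1 (mod 3).
    The inverse of 2 mod 3 is 2 (since 2·2 = 4 = 1·3 + 1), so t ≡ 2·1 = 2 ≡ 2 (mod 3).
    Then x = 1 + 35·2 = 71, valid modulo lcm(35, 3) = 105: x ≡ 71 (mod 105).
Verify: 71 mod 5 = 1 ✓, 71 mod 7 = 1 ✓, 71 mod 3 = 2 ✓.

x ≡ 71 (mod 105).


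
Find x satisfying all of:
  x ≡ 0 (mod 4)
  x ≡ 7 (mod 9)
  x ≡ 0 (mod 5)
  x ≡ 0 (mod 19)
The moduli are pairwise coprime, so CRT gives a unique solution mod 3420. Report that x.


Product of moduli M = 4 · 9 · 5 · 19 = 3420.
Merge one congruence at a time:
  Start: x ≡ 0 (mod 4).
  Combine with x ≡ 7 (mod 9); new modulus lcm = 36.
    Write x = 0 + 4·t and substitute into x ≡ 7 (mod 9): 4·t ≡ 7 − 0 = 7 (mod 9).
    The inverse of 4 mod 9 is 7 (since 4·7 = 28 = 3·9 + 1), so t ≡ 7·7 = 49 ≡ 4 (mod 9).
    Then x = 0 + 4·4 = 16, valid modulo lcm(4, 9) = 36: x ≡ 16 (mod 36).
  Combine with x ≡ 0 (mod 5); new modulus lcm = 180.
    Write x = 16 + 36·t and substitute into x ≡ 0 (mod 5): 36·t ≡ 0 − 16 = -16 (mod 5).
    Reduce coefficients mod 5: 1·t ≡ 4 (mod 5).
    So t ≡ 4 (mod 5).
    Then x = 16 + 36·4 = 160, valid modulo lcm(36, 5) = 180: x ≡ 160 (mod 180).
  Combine with x ≡ 0 (mod 19); new modulus lcm = 3420.
    Write x = 160 + 180·t and substitute into x ≡ 0 (mod 19): 180·t ≡ 0 − 160 = -160 (mod 19).
    Reduce coefficients mod 19: 9·t ≡ 11 (mod 19).
    The inverse of 9 mod 19 is 17 (since 9·17 = 153 = 8·19 + 1), so t ≡ 17·11 = 187 ≡ 16 (mod 19).
    Then x = 160 + 180·16 = 3040, valid modulo lcm(180, 19) = 3420: x ≡ 3040 (mod 3420).
Verify against each original: 3040 mod 4 = 0, 3040 mod 9 = 7, 3040 mod 5 = 0, 3040 mod 19 = 0.

x ≡ 3040 (mod 3420).
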